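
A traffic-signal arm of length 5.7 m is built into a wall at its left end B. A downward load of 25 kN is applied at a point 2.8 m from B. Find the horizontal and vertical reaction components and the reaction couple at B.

B_x = 0, B_y = 25.00 kN, M_B = 70.00 kN·m

ΣF_x = 0: B_x = 0.
ΣF_y = 0: B_y − 25 = 0 → B_y = 25.00 kN.
ΣM about B: M_B − 25·2.8 = 0 → M_B = 70.00 kN·m.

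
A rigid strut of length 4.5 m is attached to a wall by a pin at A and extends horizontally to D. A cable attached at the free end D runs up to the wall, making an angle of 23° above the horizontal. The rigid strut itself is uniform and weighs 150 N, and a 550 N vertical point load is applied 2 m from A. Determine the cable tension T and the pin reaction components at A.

T = 817.6 N, A_x = 752.6 N, A_y = 380.6 N

ΣM about A: T·sin23°·4.5 − 150·2.25 − 550·2 = 0 → T = 1437.5/(4.5·0.390731) = 817.556 ≈ 817.6 N.
ΣF_x = 0: A_x − T·cos23° = 0 → A_x = 817.556 × 0.920505 = 752.6 N.
ΣF_y = 0: A_y + T·sin23° − 150 − 550 = 0 → A_y = 700 − 817.556 × 0.390731 = 380.6 N.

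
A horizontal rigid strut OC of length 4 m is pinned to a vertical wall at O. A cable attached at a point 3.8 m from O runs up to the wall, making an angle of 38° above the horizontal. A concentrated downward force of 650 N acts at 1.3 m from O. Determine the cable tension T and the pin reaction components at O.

T = 361.2 N, O_x = 284.6 N, O_y = 427.6 N

ΣM about O: T·sin38°·3.8 − 650·1.3 = 0 → T = 845/(3.8·0.615661) = 361.186 ≈ 361.2 N.
ΣF_x = 0: O_x − T·cos38° = 0 → O_x = 361.186 × 0.788011 = 284.6 N.
ΣF_y = 0: O_y + T·sin38° − 650 = 0 → O_y = 650 − 361.186 × 0.615661 = 427.6 N.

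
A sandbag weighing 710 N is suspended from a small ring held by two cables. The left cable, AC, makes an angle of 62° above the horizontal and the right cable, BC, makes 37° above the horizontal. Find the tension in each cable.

T_AC = 574.1 N, T_BC = 337.5 N

ΣF_x = 0: −T_AC·cos62° + T_BC·cos37° = 0 → T_BC = 0.587842·T_AC.
ΣF_y = 0: T_AC·sin62° + T_BC·sin37° = 710.
Substitute: T_AC·(0.882948 + 0.587842·0.601815) = 710 → T_AC = 574.099 ≈ 574.1 N.
Then T_BC = 0.587842 × 574.099 = 337.5 N.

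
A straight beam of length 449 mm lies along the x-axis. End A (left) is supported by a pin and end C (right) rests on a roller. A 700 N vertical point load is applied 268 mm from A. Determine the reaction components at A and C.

A_x = 0, A_y = 282.2 N, C_y = 417.8 N

ΣM about A: C_y·449 − 700·268 = 0 → C_y = 187600/449 = 417.817 ≈ 417.8 N.
ΣF_y = 0: A_y + 417.817 − 700 = 0 → A_y = 282.2 N.
ΣF_x = 0: no horizontal applied forces, so A_x = 0.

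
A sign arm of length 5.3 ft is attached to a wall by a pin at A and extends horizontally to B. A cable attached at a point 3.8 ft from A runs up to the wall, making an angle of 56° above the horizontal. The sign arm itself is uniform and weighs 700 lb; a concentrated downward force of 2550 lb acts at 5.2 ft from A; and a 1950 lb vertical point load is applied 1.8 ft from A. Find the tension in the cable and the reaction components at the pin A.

ΣM about A: T·sin56°·3.8 − 700·2.65 − 2550·5.2 − 1950·1.8 = 0 → T = 18625/(3.8·0.829038) = 5912.05 ≈ 5912 lb.
ΣF_x = 0: A_x − T·cos56° = 0 → A_x = 5912.05 × 0.559193 = 3306 lb.
ΣF_y = 0: A_y + T·sin56° − 700 − 2550 − 1950 = 0 → A_y = 5200 − 5912.05 × 0.829038 = 298.7 lb.

T = 5912 lb, A_x = 3306 lb, A_y = 298.7 lb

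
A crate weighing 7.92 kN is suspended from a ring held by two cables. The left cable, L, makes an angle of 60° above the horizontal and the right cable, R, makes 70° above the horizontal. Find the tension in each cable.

ΣF_x = 0: −T_L·cos60° + T_R·cos70° = 0 → T_R = 1.4619·T_L.
ΣF_y = 0: T_L·sin60° + T_R·sin70° = 7.92.
Substitute: T_L·(0.866025 + 1.4619·0.939693) = 7.92 → T_L = 3.53609 ≈ 3.536 kN.
Then T_R = 1.4619 × 3.53609 = 5.169 kN.

T_L = 3.536 kN, T_R = 5.169 kN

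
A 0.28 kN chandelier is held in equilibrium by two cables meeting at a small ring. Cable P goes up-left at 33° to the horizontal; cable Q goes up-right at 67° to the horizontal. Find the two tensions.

ΣF_x = 0: −T_P·cos33° + T_Q·cos67° = 0 → T_Q = 2.14641·T_P.
ΣF_y = 0: T_P·sin33° + T_Q·sin67° = 0.28.
Substitute: T_P·(0.544639 + 2.14641·0.920505) = 0.28 → T_P = 0.111093 ≈ 0.1111 kN.
Then T_Q = 2.14641 × 0.111093 = 0.2385 kN.

T_P = 0.1111 kN, T_Q = 0.2385 kN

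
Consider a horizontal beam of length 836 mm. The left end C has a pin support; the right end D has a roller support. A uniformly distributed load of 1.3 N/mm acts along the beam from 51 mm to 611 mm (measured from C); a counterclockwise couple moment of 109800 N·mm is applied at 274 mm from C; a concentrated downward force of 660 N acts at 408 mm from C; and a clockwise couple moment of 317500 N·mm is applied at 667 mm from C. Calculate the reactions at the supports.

C_x = 0, C_y = 529.2 N, D_y = 858.8 N

Resultant of the distributed load: 1.3 × 560 = 728 N at 331 mm from C.
Taking moments about C: D_y·836 − (1.3·560)·331 + 109800 − 660·408 − 317500 = 0 → D_y = 717948/836 = 858.789 ≈ 858.8 N.
ΣF_y = 0: C_y + 858.789 − 1.3·560 − 660 = 0 → C_y = 529.2 N.
ΣF_x = 0: no horizontal applied forces, so C_x = 0.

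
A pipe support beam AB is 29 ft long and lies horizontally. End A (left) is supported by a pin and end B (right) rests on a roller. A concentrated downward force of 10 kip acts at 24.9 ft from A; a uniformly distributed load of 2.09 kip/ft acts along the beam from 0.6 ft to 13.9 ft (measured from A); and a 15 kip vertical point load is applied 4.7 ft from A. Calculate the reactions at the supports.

A_x = 0, A_y = 34.83 kip, B_y = 17.97 kip

Resultant of the distributed load: 2.09 × 13.3 = 27.797 kip at 7.25 ft from A.
Taking moments about A: B_y·29 − 10·24.9 − (2.09·13.3)·7.25 − 15·4.7 = 0 → B_y = 521.02825/29 = 17.9665 ≈ 17.97 kip.
ΣF_y = 0: A_y + 17.9665 − 10 − 2.09·13.3 − 15 = 0 → A_y = 34.83 kip.
ΣF_x = 0: no horizontal applied forces, so A_x = 0.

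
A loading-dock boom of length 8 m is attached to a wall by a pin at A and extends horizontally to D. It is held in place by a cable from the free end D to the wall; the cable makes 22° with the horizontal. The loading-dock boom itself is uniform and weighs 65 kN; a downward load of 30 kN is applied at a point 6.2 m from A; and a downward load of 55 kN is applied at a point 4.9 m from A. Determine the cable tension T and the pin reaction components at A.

T = 238.8 kN, A_x = 221.4 kN, A_y = 60.56 kN

ΣM about A: T·sin22°·8 − 65·4 − 30·6.2 − 55·4.9 = 0 → T = 715.5/(8·0.374607) = 238.75 ≈ 238.8 kN.
ΣF_x = 0: A_x − T·cos22° = 0 → A_x = 238.75 × 0.927184 = 221.4 kN.
ΣF_y = 0: A_y + T·sin22° − 65 − 30 − 55 = 0 → A_y = 150 − 238.75 × 0.374607 = 60.56 kN.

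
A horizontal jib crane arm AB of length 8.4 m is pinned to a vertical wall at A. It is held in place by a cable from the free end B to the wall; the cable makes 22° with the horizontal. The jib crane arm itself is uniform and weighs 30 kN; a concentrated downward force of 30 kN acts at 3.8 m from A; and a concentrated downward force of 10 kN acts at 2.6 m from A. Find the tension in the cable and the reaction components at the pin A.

ΣM about A: T·sin22°·8.4 − 30·4.2 − 30·3.8 − 10·2.6 = 0 → T = 266/(8.4·0.374607) = 84.533 ≈ 84.53 kN.
ΣF_x = 0: A_x − T·cos22° = 0 → A_x = 84.533 × 0.927184 = 78.38 kN.
ΣF_y = 0: A_y + T·sin22° − 30 − 30 − 10 = 0 → A_y = 70 − 84.533 × 0.374607 = 38.33 kN.

T = 84.53 kN, A_x = 78.38 kN, A_y = 38.33 kN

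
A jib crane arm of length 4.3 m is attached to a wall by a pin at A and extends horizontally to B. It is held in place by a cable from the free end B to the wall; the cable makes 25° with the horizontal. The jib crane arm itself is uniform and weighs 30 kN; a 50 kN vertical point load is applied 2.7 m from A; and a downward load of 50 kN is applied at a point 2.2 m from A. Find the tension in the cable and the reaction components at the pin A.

ΣM about A: T·sin25°·4.3 − 30·2.15 − 50·2.7 − 50·2.2 = 0 → T = 309.5/(4.3·0.422618) = 170.312 ≈ 170.3 kN.
ΣF_x = 0: A_x − T·cos25° = 0 → A_x = 170.312 × 0.906308 = 154.4 kN.
ΣF_y = 0: A_y + T·sin25° − 30 − 50 − 50 = 0 → A_y = 130 − 170.312 × 0.422618 = 58.02 kN.

T = 170.3 kN, A_x = 154.4 kN, A_y = 58.02 kN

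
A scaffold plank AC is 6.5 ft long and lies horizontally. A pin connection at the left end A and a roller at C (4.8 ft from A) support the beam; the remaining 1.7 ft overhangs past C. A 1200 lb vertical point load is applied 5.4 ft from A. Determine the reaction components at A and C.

A_x = 0, A_y = -150.0 lb, C_y = 1350 lb

Taking moments about A: C_y·4.8 − 1200·5.4 = 0 → C_y = 6480/4.8 = 1350 lb.
ΣF_y = 0: A_y + 1350 − 1200 = 0 → A_y = -150.0 lb.
ΣF_x = 0: no horizontal applied forces, so A_x = 0.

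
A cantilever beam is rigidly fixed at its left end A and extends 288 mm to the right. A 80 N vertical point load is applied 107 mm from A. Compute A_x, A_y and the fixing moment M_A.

A_x = 0, A_y = 80.00 N, M_A = 8560 N·mm

ΣF_x = 0: A_x = 0.
ΣF_y = 0: A_y − 80 = 0 → A_y = 80.00 N.
ΣM about A: M_A − 80·107 = 0 → M_A = 8560 N·mm.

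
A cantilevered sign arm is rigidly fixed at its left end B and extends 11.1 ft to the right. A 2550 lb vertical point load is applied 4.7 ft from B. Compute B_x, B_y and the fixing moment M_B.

ΣF_x = 0: B_x = 0.
ΣF_y = 0: B_y − 2550 = 0 → B_y = 2550 lb.
ΣM about B: M_B − 2550·4.7 = 0 → M_B = 11980 lb·ft.

B_x = 0, B_y = 2550 lb, M_B = 11980 lb·ft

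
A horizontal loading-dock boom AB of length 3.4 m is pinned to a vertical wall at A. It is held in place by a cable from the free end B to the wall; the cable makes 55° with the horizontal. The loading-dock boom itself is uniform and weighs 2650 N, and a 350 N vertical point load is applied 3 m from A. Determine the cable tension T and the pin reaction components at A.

ΣM about A: T·sin55°·3.4 − 2650·1.7 − 350·3 = 0 → T = 5555/(3.4·0.819152) = 1994.53 ≈ 1995 N.
ΣF_x = 0: A_x − T·cos55° = 0 → A_x = 1994.53 × 0.573576 = 1144 N.
ΣF_y = 0: A_y + T·sin55° − 2650 − 350 = 0 → A_y = 3000 − 1994.53 × 0.819152 = 1366 N.

T = 1995 N, A_x = 1144 N, A_y = 1366 N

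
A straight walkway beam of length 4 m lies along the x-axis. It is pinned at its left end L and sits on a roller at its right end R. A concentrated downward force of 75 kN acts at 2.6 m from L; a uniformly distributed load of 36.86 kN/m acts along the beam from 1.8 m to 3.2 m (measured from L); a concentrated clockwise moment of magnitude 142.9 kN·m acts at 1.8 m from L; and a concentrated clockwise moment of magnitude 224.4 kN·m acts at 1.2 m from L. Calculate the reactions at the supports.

Resultant of the distributed load: 36.86 × 1.4 = 51.604 kN at 2.5 m from L.
Taking moments about L: R_y·4 − 75·2.6 − (36.86·1.4)·2.5 − 142.9 − 224.4 = 0 → R_y = 691.31/4 = 172.827 ≈ 172.8 kN.
ΣF_y = 0: L_y + 172.827 − 75 − 36.86·1.4 = 0 → L_y = -46.22 kN.
ΣF_x = 0: no horizontal applied forces, so L_x = 0.

L_x = 0, L_y = -46.22 kN, R_y = 172.8 kN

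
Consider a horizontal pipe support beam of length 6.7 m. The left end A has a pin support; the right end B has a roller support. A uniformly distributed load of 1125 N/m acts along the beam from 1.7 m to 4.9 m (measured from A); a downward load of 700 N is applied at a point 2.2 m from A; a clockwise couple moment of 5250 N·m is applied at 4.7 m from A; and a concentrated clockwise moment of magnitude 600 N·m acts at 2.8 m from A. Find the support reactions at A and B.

Resultant of the distributed load: 1125 × 3.2 = 3600 N at 3.3 m from A.
ΣM about A: B_y·6.7 − (1125·3.2)·3.3 − 700·2.2 − 5250 − 600 = 0 → B_y = 19270/6.7 = 2876.12 ≈ 2876 N.
ΣF_y = 0: A_y + 2876.12 − 1125·3.2 − 700 = 0 → A_y = 1424 N.
ΣF_x = 0: no horizontal applied forces, so A_x = 0.

A_x = 0, A_y = 1424 N, B_y = 2876 N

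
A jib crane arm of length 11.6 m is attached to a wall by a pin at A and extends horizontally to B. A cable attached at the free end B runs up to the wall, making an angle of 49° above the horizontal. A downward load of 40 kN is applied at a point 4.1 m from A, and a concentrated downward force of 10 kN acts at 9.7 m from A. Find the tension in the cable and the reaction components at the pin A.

T = 29.81 kN, A_x = 19.56 kN, A_y = 27.50 kN

ΣM about A: T·sin49°·11.6 − 40·4.1 − 10·9.7 = 0 → T = 261/(11.6·0.75471) = 29.8128 ≈ 29.81 kN.
ΣF_x = 0: A_x − T·cos49° = 0 → A_x = 29.8128 × 0.656059 = 19.56 kN.
ΣF_y = 0: A_y + T·sin49° − 40 − 10 = 0 → A_y = 50 − 29.8128 × 0.75471 = 27.50 kN.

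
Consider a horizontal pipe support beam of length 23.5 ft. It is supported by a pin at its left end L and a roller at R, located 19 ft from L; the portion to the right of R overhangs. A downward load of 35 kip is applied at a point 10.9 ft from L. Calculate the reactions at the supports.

ΣM about L: R_y·19 − 35·10.9 = 0 → R_y = 381.5/19 = 20.0789 ≈ 20.08 kip.
ΣF_y = 0: L_y + 20.0789 − 35 = 0 → L_y = 14.92 kip.
ΣF_x = 0: no horizontal applied forces, so L_x = 0.

L_x = 0, L_y = 14.92 kip, R_y = 20.08 kip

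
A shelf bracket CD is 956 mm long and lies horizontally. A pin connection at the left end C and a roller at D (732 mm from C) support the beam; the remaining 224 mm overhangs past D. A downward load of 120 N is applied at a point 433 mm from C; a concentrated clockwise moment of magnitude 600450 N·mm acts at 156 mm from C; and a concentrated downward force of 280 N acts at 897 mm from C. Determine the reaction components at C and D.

Moments about C: D_y·732 − 120·433 − 600450 − 280·897 = 0 → D_y = 903570/732 = 1234.39 ≈ 1234 N.
ΣF_y = 0: C_y + 1234.39 − 120 − 280 = 0 → C_y = -834.4 N.
ΣF_x = 0: no horizontal applied forces, so C_x = 0.

C_x = 0, C_y = -834.4 N, D_y = 1234 N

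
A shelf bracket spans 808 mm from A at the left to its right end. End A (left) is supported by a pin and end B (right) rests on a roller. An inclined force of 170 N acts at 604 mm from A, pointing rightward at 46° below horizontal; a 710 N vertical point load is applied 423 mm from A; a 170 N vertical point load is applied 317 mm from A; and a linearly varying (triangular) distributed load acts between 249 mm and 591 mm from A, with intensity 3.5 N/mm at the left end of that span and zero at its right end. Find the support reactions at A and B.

A_x = -118.1 N, A_y = 802.1 N, B_y = 798.7 N

Resultant of the triangular load: ½ × 3.5 × 342 = 598.5 N, acting at 363 mm from A (one-third of the span from the peak).
Taking moments about A: B_y·808 − 170·sin46°·604 − 710·423 − 170·317 − (½·3.5·342)·363 = 0 → B_y = 645337/808 = 798.684 ≈ 798.7 N.
ΣF_y = 0: A_y + 798.684 − 170·sin46° − 710 − 170 − ½·3.5·342 = 0 → A_y = 802.1 N.
ΣF_x = 0: A_x + 170·cos46° = 0 → A_x = -118.1 N.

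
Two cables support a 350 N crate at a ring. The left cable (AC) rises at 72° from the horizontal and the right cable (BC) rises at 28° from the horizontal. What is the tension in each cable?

T_AC = 313.8 N, T_BC = 109.8 N

ΣF_x = 0: −T_AC·cos72° + T_BC·cos28° = 0 → T_BC = 0.349983·T_AC.
ΣF_y = 0: T_AC·sin72° + T_BC·sin28° = 350.
Substitute: T_AC·(0.951057 + 0.349983·0.469472) = 350 → T_AC = 313.799 ≈ 313.8 N.
Then T_BC = 0.349983 × 313.799 = 109.8 N.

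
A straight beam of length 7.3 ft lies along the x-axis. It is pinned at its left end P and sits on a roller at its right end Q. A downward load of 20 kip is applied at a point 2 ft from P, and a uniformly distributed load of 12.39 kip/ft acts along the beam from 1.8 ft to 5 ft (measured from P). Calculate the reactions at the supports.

Resultant of the distributed load: 12.39 × 3.2 = 39.648 kip at 3.4 ft from P.
ΣM about P: Q_y·7.3 − 20·2 − (12.39·3.2)·3.4 = 0 → Q_y = 174.8032/7.3 = 23.9456 ≈ 23.95 kip.
ΣF_y = 0: P_y + 23.9456 − 20 − 12.39·3.2 = 0 → P_y = 35.70 kip.
ΣF_x = 0: no horizontal applied forces, so P_x = 0.

P_x = 0, P_y = 35.70 kip, Q_y = 23.95 kip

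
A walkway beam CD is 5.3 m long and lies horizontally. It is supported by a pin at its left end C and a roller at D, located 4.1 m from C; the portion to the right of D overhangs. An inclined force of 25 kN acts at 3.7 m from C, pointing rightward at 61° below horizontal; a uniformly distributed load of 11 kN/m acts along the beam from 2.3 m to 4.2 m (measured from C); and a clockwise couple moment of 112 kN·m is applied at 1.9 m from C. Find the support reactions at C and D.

C_x = -12.12 kN, C_y = -20.85 kN, D_y = 63.62 kN

Resultant of the distributed load: 11 × 1.9 = 20.9 kN at 3.25 m from C.
Moments about C: D_y·4.1 − 25·sin61°·3.7 − (11·1.9)·3.25 − 112 = 0 → D_y = 260.827/4.1 = 63.6163 ≈ 63.62 kN.
ΣF_y = 0: C_y + 63.6163 − 25·sin61° − 11·1.9 = 0 → C_y = -20.85 kN.
ΣF_x = 0: C_x + 25·cos61° = 0 → C_x = -12.12 kN.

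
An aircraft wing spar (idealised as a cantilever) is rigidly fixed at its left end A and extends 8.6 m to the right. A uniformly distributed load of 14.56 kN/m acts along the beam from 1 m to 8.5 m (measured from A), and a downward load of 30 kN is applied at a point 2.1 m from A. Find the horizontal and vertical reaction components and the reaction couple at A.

A_x = 0, A_y = 139.2 kN, M_A = 581.7 kN·m

Resultant of the distributed load: 14.56 × 7.5 = 109.2 kN at 4.75 m from A.
ΣF_x = 0: A_x = 0.
ΣF_y = 0: A_y − 14.56·7.5 − 30 = 0 → A_y = 139.2 kN.
ΣM about A: M_A − (14.56·7.5)·4.75 − 30·2.1 = 0 → M_A = 581.7 kN·m.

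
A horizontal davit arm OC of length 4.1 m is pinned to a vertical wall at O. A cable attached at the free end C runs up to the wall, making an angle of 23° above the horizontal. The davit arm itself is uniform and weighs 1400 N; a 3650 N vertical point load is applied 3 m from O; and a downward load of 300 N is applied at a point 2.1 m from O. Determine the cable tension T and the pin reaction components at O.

T = 9020 N, O_x = 8303 N, O_y = 1826 N

ΣM about O: T·sin23°·4.1 − 1400·2.05 − 3650·3 − 300·2.1 = 0 → T = 14450/(4.1·0.390731) = 9019.99 ≈ 9020 N.
ΣF_x = 0: O_x − T·cos23° = 0 → O_x = 9019.99 × 0.920505 = 8303 N.
ΣF_y = 0: O_y + T·sin23° − 1400 − 3650 − 300 = 0 → O_y = 5350 − 9019.99 × 0.390731 = 1826 N.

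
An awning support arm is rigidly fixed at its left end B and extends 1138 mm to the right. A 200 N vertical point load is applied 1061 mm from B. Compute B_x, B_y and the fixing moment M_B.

B_x = 0, B_y = 200.0 N, M_B = 212200 N·mm

ΣF_x = 0: B_x = 0.
ΣF_y = 0: B_y − 200 = 0 → B_y = 200.0 N.
ΣM about B: M_B − 200·1061 = 0 → M_B = 212200 N·mm.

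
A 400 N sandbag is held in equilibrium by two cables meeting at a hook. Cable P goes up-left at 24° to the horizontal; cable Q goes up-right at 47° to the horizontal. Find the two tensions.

ΣF_x = 0: −T_P·cos24° + T_Q·cos47° = 0 → T_Q = 1.33951·T_P.
ΣF_y = 0: T_P·sin24° + T_Q·sin47° = 400.
Substitute: T_P·(0.406737 + 1.33951·0.731354) = 400 → T_P = 288.518 ≈ 288.5 N.
Then T_Q = 1.33951 × 288.518 = 386.5 N.

T_P = 288.5 N, T_Q = 386.5 N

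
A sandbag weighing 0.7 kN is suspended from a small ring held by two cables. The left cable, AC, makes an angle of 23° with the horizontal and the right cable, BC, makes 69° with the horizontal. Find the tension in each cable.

T_AC = 0.2510 kN, T_BC = 0.6447 kN

ΣF_x = 0: −T_AC·cos23° + T_BC·cos69° = 0 → T_BC = 2.5686·T_AC.
ΣF_y = 0: T_AC·sin23° + T_BC·sin69° = 0.7.
Substitute: T_AC·(0.390731 + 2.5686·0.93358) = 0.7 → T_AC = 0.251011 ≈ 0.2510 kN.
Then T_BC = 2.5686 × 0.251011 = 0.6447 kN.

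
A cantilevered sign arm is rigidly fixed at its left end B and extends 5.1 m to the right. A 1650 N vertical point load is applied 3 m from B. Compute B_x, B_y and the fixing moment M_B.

ΣF_x = 0: B_x = 0.
ΣF_y = 0: B_y − 1650 = 0 → B_y = 1650 N.
ΣM about B: M_B − 1650·3 = 0 → M_B = 4950 N·m.

B_x = 0, B_y = 1650 N, M_B = 4950 N·m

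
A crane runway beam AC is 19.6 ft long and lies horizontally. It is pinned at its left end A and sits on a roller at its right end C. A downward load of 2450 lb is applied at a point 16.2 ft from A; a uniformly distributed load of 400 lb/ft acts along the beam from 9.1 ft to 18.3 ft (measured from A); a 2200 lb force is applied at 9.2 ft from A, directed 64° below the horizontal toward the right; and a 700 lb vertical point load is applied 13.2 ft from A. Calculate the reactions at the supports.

Resultant of the distributed load: 400 × 9.2 = 3680 lb at 13.7 ft from A.
Moments about A: C_y·19.6 − 2450·16.2 − (400·9.2)·13.7 − 2200·sin64°·9.2 − 700·13.2 = 0 → C_y = 117538/19.6 = 5996.84 ≈ 5997 lb.
ΣF_y = 0: A_y + 5996.84 − 2450 − 400·9.2 − 2200·sin64° − 700 = 0 → A_y = 2811 lb.
ΣF_x = 0: A_x + 2200·cos64° = 0 → A_x = -964.4 lb.

A_x = -964.4 lb, A_y = 2811 lb, C_y = 5997 lb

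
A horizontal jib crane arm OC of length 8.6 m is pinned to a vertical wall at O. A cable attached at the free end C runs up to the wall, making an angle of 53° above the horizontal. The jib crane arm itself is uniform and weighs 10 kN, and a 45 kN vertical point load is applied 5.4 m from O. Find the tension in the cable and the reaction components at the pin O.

T = 41.64 kN, O_x = 25.06 kN, O_y = 21.74 kN

ΣM about O: T·sin53°·8.6 − 10·4.3 − 45·5.4 = 0 → T = 286/(8.6·0.798636) = 41.6408 ≈ 41.64 kN.
ΣF_x = 0: O_x − T·cos53° = 0 → O_x = 41.6408 × 0.601815 = 25.06 kN.
ΣF_y = 0: O_y + T·sin53° − 10 − 45 = 0 → O_y = 55 − 41.6408 × 0.798636 = 21.74 kN.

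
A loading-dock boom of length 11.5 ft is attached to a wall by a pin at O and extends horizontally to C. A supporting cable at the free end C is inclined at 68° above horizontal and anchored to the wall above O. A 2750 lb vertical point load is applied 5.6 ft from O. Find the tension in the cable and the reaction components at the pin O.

T = 1444 lb, O_x = 541.0 lb, O_y = 1411 lb

ΣM about O: T·sin68°·11.5 − 2750·5.6 = 0 → T = 15400/(11.5·0.927184) = 1444.3 ≈ 1444 lb.
ΣF_x = 0: O_x − T·cos68° = 0 → O_x = 1444.3 × 0.374607 = 541.0 lb.
ΣF_y = 0: O_y + T·sin68° − 2750 = 0 → O_y = 2750 − 1444.3 × 0.927184 = 1411 lb.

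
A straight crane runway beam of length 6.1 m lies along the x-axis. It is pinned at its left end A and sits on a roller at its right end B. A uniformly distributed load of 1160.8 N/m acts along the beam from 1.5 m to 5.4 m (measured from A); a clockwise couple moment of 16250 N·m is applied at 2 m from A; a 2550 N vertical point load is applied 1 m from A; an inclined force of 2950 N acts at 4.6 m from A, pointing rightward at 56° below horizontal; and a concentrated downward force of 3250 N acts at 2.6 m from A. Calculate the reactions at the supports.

A_x = -1650 N, A_y = 3901 N, B_y = 8872 N

Resultant of the distributed load: 1160.8 × 3.9 = 4527.12 N at 3.45 m from A.
Moments about A: B_y·6.1 − (1160.8·3.9)·3.45 − 16250 − 2550·1 − 2950·sin56°·4.6 − 3250·2.6 = 0 → B_y = 54118.6/6.1 = 8871.9 ≈ 8872 N.
ΣF_y = 0: A_y + 8871.9 − 1160.8·3.9 − 2550 − 2950·sin56° − 3250 = 0 → A_y = 3901 N.
ΣF_x = 0: A_x + 2950·cos56° = 0 → A_x = -1650 N.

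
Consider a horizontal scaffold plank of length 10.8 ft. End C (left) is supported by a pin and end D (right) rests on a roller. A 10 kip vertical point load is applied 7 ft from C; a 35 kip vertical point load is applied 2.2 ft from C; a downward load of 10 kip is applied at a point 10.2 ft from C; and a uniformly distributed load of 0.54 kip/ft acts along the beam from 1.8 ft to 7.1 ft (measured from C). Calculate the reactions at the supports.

Resultant of the distributed load: 0.54 × 5.3 = 2.862 kip at 4.45 ft from C.
Moments about C: D_y·10.8 − 10·7 − 35·2.2 − 10·10.2 − (0.54·5.3)·4.45 = 0 → D_y = 261.7359/10.8 = 24.2348 ≈ 24.23 kip.
ΣF_y = 0: C_y + 24.2348 − 10 − 35 − 10 − 0.54·5.3 = 0 → C_y = 33.63 kip.
ΣF_x = 0: no horizontal applied forces, so C_x = 0.

C_x = 0, C_y = 33.63 kip, D_y = 24.23 kip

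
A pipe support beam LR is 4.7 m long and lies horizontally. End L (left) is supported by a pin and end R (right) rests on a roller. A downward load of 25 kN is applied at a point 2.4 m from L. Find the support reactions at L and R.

L_x = 0, L_y = 12.23 kN, R_y = 12.77 kN

ΣM about L: R_y·4.7 − 25·2.4 = 0 → R_y = 60/4.7 = 12.766 ≈ 12.77 kN.
ΣF_y = 0: L_y + 12.766 − 25 = 0 → L_y = 12.23 kN.
ΣF_x = 0: no horizontal applied forces, so L_x = 0.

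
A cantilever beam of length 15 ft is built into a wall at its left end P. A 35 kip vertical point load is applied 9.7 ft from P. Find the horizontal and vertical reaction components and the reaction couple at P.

P_x = 0, P_y = 35.00 kip, M_P = 339.5 kip·ft

ΣF_x = 0: P_x = 0.
ΣF_y = 0: P_y − 35 = 0 → P_y = 35.00 kip.
ΣM about P: M_P − 35·9.7 = 0 → M_P = 339.5 kip·ft.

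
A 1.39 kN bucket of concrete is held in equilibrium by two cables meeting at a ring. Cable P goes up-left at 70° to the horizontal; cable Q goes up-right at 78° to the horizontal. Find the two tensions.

T_P = 0.5454 kN, T_Q = 0.8971 kN

ΣF_x = 0: −T_P·cos70° + T_Q·cos78° = 0 → T_Q = 1.64503·T_P.
ΣF_y = 0: T_P·sin70° + T_Q·sin78° = 1.39.
Substitute: T_P·(0.939693 + 1.64503·0.978148) = 1.39 → T_P = 0.54536 ≈ 0.5454 kN.
Then T_Q = 1.64503 × 0.54536 = 0.8971 kN.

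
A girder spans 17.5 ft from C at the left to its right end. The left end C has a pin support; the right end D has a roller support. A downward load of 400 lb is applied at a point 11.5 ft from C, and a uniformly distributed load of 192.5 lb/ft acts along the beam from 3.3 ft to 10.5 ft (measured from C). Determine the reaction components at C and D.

Resultant of the distributed load: 192.5 × 7.2 = 1386 lb at 6.9 ft from C.
Taking moments about C: D_y·17.5 − 400·11.5 − (192.5·7.2)·6.9 = 0 → D_y = 14163.4/17.5 = 809.337 ≈ 809.3 lb.
ΣF_y = 0: C_y + 809.337 − 400 − 192.5·7.2 = 0 → C_y = 976.7 lb.
ΣF_x = 0: no horizontal applied forces, so C_x = 0.

C_x = 0, C_y = 976.7 lb, D_y = 809.3 lb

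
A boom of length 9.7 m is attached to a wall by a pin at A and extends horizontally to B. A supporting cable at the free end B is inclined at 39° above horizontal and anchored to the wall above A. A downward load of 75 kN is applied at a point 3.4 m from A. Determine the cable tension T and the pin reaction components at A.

ΣM about A: T·sin39°·9.7 − 75·3.4 = 0 → T = 255/(9.7·0.62932) = 41.7731 ≈ 41.77 kN.
ΣF_x = 0: A_x − T·cos39° = 0 → A_x = 41.7731 × 0.777146 = 32.46 kN.
ΣF_y = 0: A_y + T·sin39° − 75 = 0 → A_y = 75 − 41.7731 × 0.62932 = 48.71 kN.

T = 41.77 kN, A_x = 32.46 kN, A_y = 48.71 kN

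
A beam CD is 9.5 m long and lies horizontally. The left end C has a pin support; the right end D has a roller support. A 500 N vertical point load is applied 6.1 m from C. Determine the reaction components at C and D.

ΣM about C: D_y·9.5 − 500·6.1 = 0 → D_y = 3050/9.5 = 321.053 ≈ 321.1 N.
ΣF_y = 0: C_y + 321.053 − 500 = 0 → C_y = 178.9 N.
ΣF_x = 0: no horizontal applied forces, so C_x = 0.

C_x = 0, C_y = 178.9 N, D_y = 321.1 N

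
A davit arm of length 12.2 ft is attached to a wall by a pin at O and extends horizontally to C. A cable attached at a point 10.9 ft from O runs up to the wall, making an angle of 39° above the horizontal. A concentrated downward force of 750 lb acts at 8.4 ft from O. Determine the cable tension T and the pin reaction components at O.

T = 918.4 lb, O_x = 713.7 lb, O_y = 172.0 lb

ΣM about O: T·sin39°·10.9 − 750·8.4 = 0 → T = 6300/(10.9·0.62932) = 918.423 ≈ 918.4 lb.
ΣF_x = 0: O_x − T·cos39° = 0 → O_x = 918.423 × 0.777146 = 713.7 lb.
ΣF_y = 0: O_y + T·sin39° − 750 = 0 → O_y = 750 − 918.423 × 0.62932 = 172.0 lb.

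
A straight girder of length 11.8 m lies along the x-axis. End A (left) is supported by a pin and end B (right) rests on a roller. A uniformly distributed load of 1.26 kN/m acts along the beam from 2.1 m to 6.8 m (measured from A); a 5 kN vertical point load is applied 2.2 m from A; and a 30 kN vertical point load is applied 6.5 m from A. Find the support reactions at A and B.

Resultant of the distributed load: 1.26 × 4.7 = 5.922 kN at 4.45 m from A.
Moments about A: B_y·11.8 − (1.26·4.7)·4.45 − 5·2.2 − 30·6.5 = 0 → B_y = 232.3529/11.8 = 19.6909 ≈ 19.69 kN.
ΣF_y = 0: A_y + 19.6909 − 1.26·4.7 − 5 − 30 = 0 → A_y = 21.23 kN.
ΣF_x = 0: no horizontal applied forces, so A_x = 0.

A_x = 0, A_y = 21.23 kN, B_y = 19.69 kN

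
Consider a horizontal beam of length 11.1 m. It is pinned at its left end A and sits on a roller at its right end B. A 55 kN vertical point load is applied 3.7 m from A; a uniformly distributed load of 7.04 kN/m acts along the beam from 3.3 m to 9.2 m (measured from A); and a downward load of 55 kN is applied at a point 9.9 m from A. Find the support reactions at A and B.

A_x = 0, A_y = 60.76 kN, B_y = 90.77 kN

Resultant of the distributed load: 7.04 × 5.9 = 41.536 kN at 6.25 m from A.
ΣM about A: B_y·11.1 − 55·3.7 − (7.04·5.9)·6.25 − 55·9.9 = 0 → B_y = 1007.6/11.1 = 90.7748 ≈ 90.77 kN.
ΣF_y = 0: A_y + 90.7748 − 55 − 7.04·5.9 − 55 = 0 → A_y = 60.76 kN.
ΣF_x = 0: no horizontal applied forces, so A_x = 0.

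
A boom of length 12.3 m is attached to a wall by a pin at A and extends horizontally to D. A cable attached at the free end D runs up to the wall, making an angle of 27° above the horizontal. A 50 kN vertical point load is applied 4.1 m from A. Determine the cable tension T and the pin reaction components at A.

ΣM about A: T·sin27°·12.3 − 50·4.1 = 0 → T = 205/(12.3·0.45399) = 36.7115 ≈ 36.71 kN.
ΣF_x = 0: A_x − T·cos27° = 0 → A_x = 36.7115 × 0.891007 = 32.71 kN.
ΣF_y = 0: A_y + T·sin27° − 50 = 0 → A_y = 50 − 36.7115 × 0.45399 = 33.33 kN.

T = 36.71 kN, A_x = 32.71 kN, A_y = 33.33 kN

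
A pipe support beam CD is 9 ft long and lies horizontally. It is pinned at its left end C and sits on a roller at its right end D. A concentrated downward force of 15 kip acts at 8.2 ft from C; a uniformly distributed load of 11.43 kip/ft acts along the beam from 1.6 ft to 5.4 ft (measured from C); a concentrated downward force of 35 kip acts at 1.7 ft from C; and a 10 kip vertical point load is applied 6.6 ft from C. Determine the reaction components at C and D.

C_x = 0, C_y = 58.93 kip, D_y = 44.50 kip

Resultant of the distributed load: 11.43 × 3.8 = 43.434 kip at 3.5 ft from C.
Moments about C: D_y·9 − 15·8.2 − (11.43·3.8)·3.5 − 35·1.7 − 10·6.6 = 0 → D_y = 400.519/9 = 44.5021 ≈ 44.50 kip.
ΣF_y = 0: C_y + 44.5021 − 15 − 11.43·3.8 − 35 − 10 = 0 → C_y = 58.93 kip.
ΣF_x = 0: no horizontal applied forces, so C_x = 0.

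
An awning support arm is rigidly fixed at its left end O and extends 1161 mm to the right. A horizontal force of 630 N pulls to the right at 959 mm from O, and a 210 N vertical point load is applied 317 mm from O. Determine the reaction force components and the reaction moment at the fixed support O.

ΣF_x = 0: O_x + 630 = 0 → O_x = -630.0 N.
ΣF_y = 0: O_y − 210 = 0 → O_y = 210.0 N.
ΣM about O: M_O − 210·317 = 0 → M_O = 66570 N·mm.

O_x = -630.0 N, O_y = 210.0 N, M_O = 66570 N·mm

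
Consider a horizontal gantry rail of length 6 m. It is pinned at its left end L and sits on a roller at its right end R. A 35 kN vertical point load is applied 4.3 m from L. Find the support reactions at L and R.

L_x = 0, L_y = 9.917 kN, R_y = 25.08 kN

Taking moments about L: R_y·6 − 35·4.3 = 0 → R_y = 150.5/6 = 25.0833 ≈ 25.08 kN.
ΣF_y = 0: L_y + 25.0833 − 35 = 0 → L_y = 9.917 kN.
ΣF_x = 0: no horizontal applied forces, so L_x = 0.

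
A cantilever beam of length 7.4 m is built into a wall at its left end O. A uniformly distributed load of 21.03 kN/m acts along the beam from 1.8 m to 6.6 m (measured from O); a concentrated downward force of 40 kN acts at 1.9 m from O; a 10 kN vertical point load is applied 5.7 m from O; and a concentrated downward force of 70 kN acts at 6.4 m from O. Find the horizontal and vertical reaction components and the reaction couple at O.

O_x = 0, O_y = 220.9 kN, M_O = 1005 kN·m

Resultant of the distributed load: 21.03 × 4.8 = 100.944 kN at 4.2 m from O.
ΣF_x = 0: O_x = 0.
ΣF_y = 0: O_y − 21.03·4.8 − 40 − 10 − 70 = 0 → O_y = 220.9 kN.
ΣM about O: M_O − (21.03·4.8)·4.2 − 40·1.9 − 10·5.7 − 70·6.4 = 0 → M_O = 1005 kN·m.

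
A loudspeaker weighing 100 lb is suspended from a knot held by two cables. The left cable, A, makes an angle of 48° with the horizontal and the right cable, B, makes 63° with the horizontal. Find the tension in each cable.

ΣF_x = 0: −T_A·cos48° + T_B·cos63° = 0 → T_B = 1.47389·T_A.
ΣF_y = 0: T_A·sin48° + T_B·sin63° = 100.
Substitute: T_A·(0.743145 + 1.47389·0.891007) = 100 → T_A = 48.6289 ≈ 48.63 lb.
Then T_B = 1.47389 × 48.6289 = 71.67 lb.

T_A = 48.63 lb, T_B = 71.67 lb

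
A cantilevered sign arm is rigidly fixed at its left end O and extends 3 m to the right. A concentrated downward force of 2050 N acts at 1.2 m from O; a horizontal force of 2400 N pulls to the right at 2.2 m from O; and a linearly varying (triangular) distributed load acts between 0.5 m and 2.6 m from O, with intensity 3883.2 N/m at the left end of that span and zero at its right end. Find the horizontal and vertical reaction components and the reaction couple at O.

O_x = -2400 N, O_y = 6127 N, M_O = 7353 N·m

Resultant of the triangular load: ½ × 3883.2 × 2.1 = 4077.36 N, acting at 1.2 m from O (one-third of the span from the peak).
ΣF_x = 0: O_x + 2400 = 0 → O_x = -2400 N.
ΣF_y = 0: O_y − 2050 − ½·3883.2·2.1 = 0 → O_y = 6127 N.
ΣM about O: M_O − 2050·1.2 − (½·3883.2·2.1)·1.2 = 0 → M_O = 7353 N·m.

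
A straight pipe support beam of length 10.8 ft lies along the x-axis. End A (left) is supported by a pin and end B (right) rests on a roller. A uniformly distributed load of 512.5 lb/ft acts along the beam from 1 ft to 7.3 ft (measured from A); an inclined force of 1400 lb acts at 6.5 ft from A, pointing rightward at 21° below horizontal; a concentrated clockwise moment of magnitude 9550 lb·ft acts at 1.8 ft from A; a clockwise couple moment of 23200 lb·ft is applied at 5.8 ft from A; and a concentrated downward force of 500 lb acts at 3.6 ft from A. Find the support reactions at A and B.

A_x = -1307 lb, A_y = -511.2 lb, B_y = 4742 lb

Resultant of the distributed load: 512.5 × 6.3 = 3228.75 lb at 4.15 ft from A.
Taking moments about A: B_y·10.8 − (512.5·6.3)·4.15 − 1400·sin21°·6.5 − 9550 − 23200 − 500·3.6 = 0 → B_y = 51210.5/10.8 = 4741.71 ≈ 4742 lb.
ΣF_y = 0: A_y + 4741.71 − 512.5·6.3 − 1400·sin21° − 500 = 0 → A_y = -511.2 lb.
ΣF_x = 0: A_x + 1400·cos21° = 0 → A_x = -1307 lb.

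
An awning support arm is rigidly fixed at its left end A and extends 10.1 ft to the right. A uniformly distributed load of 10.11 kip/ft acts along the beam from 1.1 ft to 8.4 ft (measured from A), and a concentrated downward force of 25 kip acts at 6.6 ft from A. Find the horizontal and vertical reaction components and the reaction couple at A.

A_x = 0, A_y = 98.80 kip, M_A = 515.6 kip·ft

Resultant of the distributed load: 10.11 × 7.3 = 73.803 kip at 4.75 ft from A.
ΣF_x = 0: A_x = 0.
ΣF_y = 0: A_y − 10.11·7.3 − 25 = 0 → A_y = 98.80 kip.
ΣM about A: M_A − (10.11·7.3)·4.75 − 25·6.6 = 0 → M_A = 515.6 kip·ft.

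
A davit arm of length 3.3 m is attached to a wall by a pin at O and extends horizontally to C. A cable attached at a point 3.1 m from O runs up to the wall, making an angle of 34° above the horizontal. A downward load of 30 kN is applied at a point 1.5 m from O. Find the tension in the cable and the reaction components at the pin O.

ΣM about O: T·sin34°·3.1 − 30·1.5 = 0 → T = 45/(3.1·0.559193) = 25.9591 ≈ 25.96 kN.
ΣF_x = 0: O_x − T·cos34° = 0 → O_x = 25.9591 × 0.829038 = 21.52 kN.
ΣF_y = 0: O_y + T·sin34° − 30 = 0 → O_y = 30 − 25.9591 × 0.559193 = 15.48 kN.

T = 25.96 kN, O_x = 21.52 kN, O_y = 15.48 kN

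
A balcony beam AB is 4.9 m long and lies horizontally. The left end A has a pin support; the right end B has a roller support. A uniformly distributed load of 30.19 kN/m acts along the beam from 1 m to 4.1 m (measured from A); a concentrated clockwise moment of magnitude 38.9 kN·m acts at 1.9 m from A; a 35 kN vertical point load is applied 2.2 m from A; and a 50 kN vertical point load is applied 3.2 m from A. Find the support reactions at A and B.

Resultant of the distributed load: 30.19 × 3.1 = 93.589 kN at 2.55 m from A.
Taking moments about A: B_y·4.9 − (30.19·3.1)·2.55 − 38.9 − 35·2.2 − 50·3.2 = 0 → B_y = 514.55195/4.9 = 105.011 ≈ 105.0 kN.
ΣF_y = 0: A_y + 105.011 − 30.19·3.1 − 35 − 50 = 0 → A_y = 73.58 kN.
ΣF_x = 0: no horizontal applied forces, so A_x = 0.

A_x = 0, A_y = 73.58 kN, B_y = 105.0 kN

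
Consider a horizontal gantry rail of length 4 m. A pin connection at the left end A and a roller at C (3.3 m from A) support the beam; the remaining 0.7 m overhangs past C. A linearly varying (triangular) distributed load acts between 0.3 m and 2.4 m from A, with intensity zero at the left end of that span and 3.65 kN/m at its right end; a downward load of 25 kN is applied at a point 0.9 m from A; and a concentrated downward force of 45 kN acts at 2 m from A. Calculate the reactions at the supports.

Resultant of the triangular load: ½ × 3.65 × 2.1 = 3.8325 kN, acting at 1.7 m from A (one-third of the span from the peak).
ΣM about A: C_y·3.3 − (½·3.65·2.1)·1.7 − 25·0.9 − 45·2 = 0 → C_y = 119.01525/3.3 = 36.0652 ≈ 36.07 kN.
ΣF_y = 0: A_y + 36.0652 − ½·3.65·2.1 − 25 − 45 = 0 → A_y = 37.77 kN.
ΣF_x = 0: no horizontal applied forces, so A_x = 0.

A_x = 0, A_y = 37.77 kN, C_y = 36.07 kN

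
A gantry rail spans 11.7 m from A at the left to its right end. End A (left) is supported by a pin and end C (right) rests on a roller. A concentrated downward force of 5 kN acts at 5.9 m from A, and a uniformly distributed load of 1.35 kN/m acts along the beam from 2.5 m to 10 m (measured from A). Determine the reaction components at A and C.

Resultant of the distributed load: 1.35 × 7.5 = 10.125 kN at 6.25 m from A.
Taking moments about A: C_y·11.7 − 5·5.9 − (1.35·7.5)·6.25 = 0 → C_y = 92.78125/11.7 = 7.93002 ≈ 7.930 kN.
ΣF_y = 0: A_y + 7.93002 − 5 − 1.35·7.5 = 0 → A_y = 7.195 kN.
ΣF_x = 0: no horizontal applied forces, so A_x = 0.

A_x = 0, A_y = 7.195 kN, C_y = 7.930 kN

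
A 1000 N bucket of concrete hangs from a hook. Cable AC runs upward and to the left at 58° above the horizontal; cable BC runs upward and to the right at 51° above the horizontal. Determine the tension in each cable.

ΣF_x = 0: −T_AC·cos58° + T_BC·cos51° = 0 → T_BC = 0.84205·T_AC.
ΣF_y = 0: T_AC·sin58° + T_BC·sin51° = 1000.
Substitute: T_AC·(0.848048 + 0.84205·0.777146) = 1000 → T_AC = 665.582 ≈ 665.6 N.
Then T_BC = 0.84205 × 665.582 = 560.5 N.

T_AC = 665.6 N, T_BC = 560.5 N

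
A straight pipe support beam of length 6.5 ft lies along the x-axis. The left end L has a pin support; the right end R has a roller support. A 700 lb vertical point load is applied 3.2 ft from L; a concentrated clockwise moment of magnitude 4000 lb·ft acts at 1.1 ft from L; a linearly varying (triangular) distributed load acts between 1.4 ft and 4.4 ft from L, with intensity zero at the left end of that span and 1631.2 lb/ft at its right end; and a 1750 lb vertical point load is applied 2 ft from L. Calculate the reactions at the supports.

L_x = 0, L_y = 2118 lb, R_y = 2778 lb

Resultant of the triangular load: ½ × 1631.2 × 3 = 2446.8 lb, acting at 3.4 ft from L (one-third of the span from the peak).
ΣM about L: R_y·6.5 − 700·3.2 − 4000 − (½·1631.2·3)·3.4 − 1750·2 = 0 → R_y = 18059.12/6.5 = 2778.33 ≈ 2778 lb.
ΣF_y = 0: L_y + 2778.33 − 700 − ½·1631.2·3 − 1750 = 0 → L_y = 2118 lb.
ΣF_x = 0: no horizontal applied forces, so L_x = 0.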